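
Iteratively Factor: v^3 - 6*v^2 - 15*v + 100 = (v - 5)*(v^2 - v - 20) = (v - 5)*(v + 4)*(v - 5)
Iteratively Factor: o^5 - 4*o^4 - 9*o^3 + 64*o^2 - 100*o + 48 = (o - 2)*(o^4 - 2*o^3 - 13*o^2 + 38*o - 24) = (o - 3)*(o - 2)*(o^3 + o^2 - 10*o + 8) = (o - 3)*(o - 2)^2*(o^2 + 3*o - 4) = (o - 3)*(o - 2)^2*(o - 1)*(o + 4)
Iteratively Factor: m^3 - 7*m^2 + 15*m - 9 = (m - 3)*(m^2 - 4*m + 3) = (m - 3)*(m - 1)*(m - 3)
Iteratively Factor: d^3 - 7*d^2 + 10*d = (d - 5)*(d^2 - 2*d) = (d - 5)*(d - 2)*(d)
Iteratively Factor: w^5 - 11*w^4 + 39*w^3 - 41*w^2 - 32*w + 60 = (w - 5)*(w^4 - 6*w^3 + 9*w^2 + 4*w - 12) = (w - 5)*(w - 2)*(w^3 - 4*w^2 + w + 6) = (w - 5)*(w - 3)*(w - 2)*(w^2 - w - 2) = (w - 5)*(w - 3)*(w - 2)^2*(w + 1)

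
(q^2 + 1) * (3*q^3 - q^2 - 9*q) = 3*q^5 - q^4 - 6*q^3 - q^2 - 9*q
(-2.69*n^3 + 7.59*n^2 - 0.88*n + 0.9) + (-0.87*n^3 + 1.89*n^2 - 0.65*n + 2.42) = -3.56*n^3 + 9.48*n^2 - 1.53*n + 3.32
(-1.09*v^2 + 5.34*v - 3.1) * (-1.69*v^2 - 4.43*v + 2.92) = 1.8421*v^4 - 4.1959*v^3 - 21.6*v^2 + 29.3258*v - 9.052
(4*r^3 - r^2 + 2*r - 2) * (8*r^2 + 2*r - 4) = 32*r^5 - 2*r^3 - 8*r^2 - 12*r + 8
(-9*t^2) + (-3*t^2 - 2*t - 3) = -12*t^2 - 2*t - 3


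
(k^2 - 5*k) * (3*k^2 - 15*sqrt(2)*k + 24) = 3*k^4 - 15*sqrt(2)*k^3 - 15*k^3 + 24*k^2 + 75*sqrt(2)*k^2 - 120*k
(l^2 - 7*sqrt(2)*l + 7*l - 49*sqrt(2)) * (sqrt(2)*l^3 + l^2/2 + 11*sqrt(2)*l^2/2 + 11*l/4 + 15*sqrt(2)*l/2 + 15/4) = sqrt(2)*l^5 - 27*l^4/2 + 25*sqrt(2)*l^4/2 - 675*l^3/4 + 85*sqrt(2)*l^3/2 - 621*l^2 + 35*sqrt(2)*l^2/4 - 2835*l/4 - 161*sqrt(2)*l - 735*sqrt(2)/4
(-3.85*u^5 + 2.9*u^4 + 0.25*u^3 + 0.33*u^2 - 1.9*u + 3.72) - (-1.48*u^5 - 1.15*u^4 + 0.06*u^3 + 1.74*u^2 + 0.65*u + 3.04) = -2.37*u^5 + 4.05*u^4 + 0.19*u^3 - 1.41*u^2 - 2.55*u + 0.68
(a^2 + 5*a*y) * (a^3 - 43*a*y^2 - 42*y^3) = a^5 + 5*a^4*y - 43*a^3*y^2 - 257*a^2*y^3 - 210*a*y^4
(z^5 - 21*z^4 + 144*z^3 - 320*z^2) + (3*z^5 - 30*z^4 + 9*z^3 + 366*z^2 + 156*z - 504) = 4*z^5 - 51*z^4 + 153*z^3 + 46*z^2 + 156*z - 504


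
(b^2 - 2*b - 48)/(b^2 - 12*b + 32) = (b + 6)/(b - 4)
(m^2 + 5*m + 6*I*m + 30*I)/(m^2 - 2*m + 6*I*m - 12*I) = (m + 5)/(m - 2)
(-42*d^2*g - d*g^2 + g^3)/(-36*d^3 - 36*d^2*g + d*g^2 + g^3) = g*(7*d - g)/(6*d^2 + 5*d*g - g^2)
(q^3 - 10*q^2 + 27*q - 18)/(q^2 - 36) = (q^2 - 4*q + 3)/(q + 6)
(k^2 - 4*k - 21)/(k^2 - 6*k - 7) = (k + 3)/(k + 1)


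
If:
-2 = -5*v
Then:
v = 2/5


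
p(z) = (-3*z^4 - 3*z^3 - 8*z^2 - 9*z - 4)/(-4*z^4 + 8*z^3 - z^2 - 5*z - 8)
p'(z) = (-12*z^3 - 9*z^2 - 16*z - 9)/(-4*z^4 + 8*z^3 - z^2 - 5*z - 8) + (16*z^3 - 24*z^2 + 2*z + 5)*(-3*z^4 - 3*z^3 - 8*z^2 - 9*z - 4)/(-4*z^4 + 8*z^3 - z^2 - 5*z - 8)^2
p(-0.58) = 0.16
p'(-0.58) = 0.22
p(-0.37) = 0.25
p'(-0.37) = 0.54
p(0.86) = 2.09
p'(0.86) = 3.83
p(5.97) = 1.39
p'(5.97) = -0.17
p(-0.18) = 0.37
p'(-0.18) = 0.69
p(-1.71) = 0.30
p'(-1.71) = -0.11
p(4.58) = 1.75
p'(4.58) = -0.39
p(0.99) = 2.65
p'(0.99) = 4.80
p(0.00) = 0.50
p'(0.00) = 0.81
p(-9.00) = 0.56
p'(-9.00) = -0.02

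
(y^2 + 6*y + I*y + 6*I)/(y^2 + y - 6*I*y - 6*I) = (y^2 + y*(6 + I) + 6*I)/(y^2 + y*(1 - 6*I) - 6*I)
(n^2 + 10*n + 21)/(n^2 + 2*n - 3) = (n + 7)/(n - 1)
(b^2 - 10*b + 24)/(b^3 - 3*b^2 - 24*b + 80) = (b - 6)/(b^2 + b - 20)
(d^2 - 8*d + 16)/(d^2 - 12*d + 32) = (d - 4)/(d - 8)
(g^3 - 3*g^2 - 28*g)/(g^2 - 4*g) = (g^2 - 3*g - 28)/(g - 4)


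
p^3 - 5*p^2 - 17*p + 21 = (p - 7)*(p - 1)*(p + 3)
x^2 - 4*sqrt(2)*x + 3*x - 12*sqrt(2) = (x + 3)*(x - 4*sqrt(2))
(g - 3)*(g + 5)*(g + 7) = g^3 + 9*g^2 - g - 105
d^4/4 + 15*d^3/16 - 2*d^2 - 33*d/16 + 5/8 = (d/4 + 1/4)*(d - 2)*(d - 1/4)*(d + 5)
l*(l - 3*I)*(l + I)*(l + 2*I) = l^4 + 7*l^2 + 6*I*l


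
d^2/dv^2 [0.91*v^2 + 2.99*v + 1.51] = 1.82000000000000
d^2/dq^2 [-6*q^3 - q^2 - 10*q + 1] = -36*q - 2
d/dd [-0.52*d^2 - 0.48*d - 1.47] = -1.04*d - 0.48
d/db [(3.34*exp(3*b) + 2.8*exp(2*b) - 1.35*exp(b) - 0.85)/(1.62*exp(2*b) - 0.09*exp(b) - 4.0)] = (5.4108*exp(4*b) - 0.6012*exp(3*b) - 38.145*exp(2*b) - 19.646*exp(b) + 5.3235)*exp(b)/(2.6244*exp(4*b) - 0.2916*exp(3*b) - 12.9519*exp(2*b) + 0.72*exp(b) + 16.0)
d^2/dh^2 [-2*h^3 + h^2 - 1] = 2 - 12*h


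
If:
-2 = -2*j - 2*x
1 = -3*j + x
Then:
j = 0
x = 1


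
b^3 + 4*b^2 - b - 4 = (b - 1)*(b + 1)*(b + 4)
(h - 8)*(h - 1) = h^2 - 9*h + 8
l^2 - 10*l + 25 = (l - 5)^2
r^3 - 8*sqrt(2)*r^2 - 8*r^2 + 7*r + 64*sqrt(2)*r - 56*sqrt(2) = (r - 7)*(r - 1)*(r - 8*sqrt(2))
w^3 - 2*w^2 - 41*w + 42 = (w - 7)*(w - 1)*(w + 6)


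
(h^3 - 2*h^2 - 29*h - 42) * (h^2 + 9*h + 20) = h^5 + 7*h^4 - 27*h^3 - 343*h^2 - 958*h - 840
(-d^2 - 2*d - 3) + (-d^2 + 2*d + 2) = -2*d^2 - 1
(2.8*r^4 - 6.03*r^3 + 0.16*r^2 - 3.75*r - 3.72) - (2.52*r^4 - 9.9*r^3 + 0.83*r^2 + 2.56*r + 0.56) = 0.28*r^4 + 3.87*r^3 - 0.67*r^2 - 6.31*r - 4.28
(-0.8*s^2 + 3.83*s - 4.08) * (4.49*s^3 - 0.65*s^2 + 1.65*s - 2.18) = -3.592*s^5 + 17.7167*s^4 - 22.1287*s^3 + 10.7155*s^2 - 15.0814*s + 8.8944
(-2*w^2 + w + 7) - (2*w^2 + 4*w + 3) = -4*w^2 - 3*w + 4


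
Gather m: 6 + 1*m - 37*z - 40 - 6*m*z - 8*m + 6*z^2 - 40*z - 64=m*(-6*z - 7) + 6*z^2 - 77*z - 98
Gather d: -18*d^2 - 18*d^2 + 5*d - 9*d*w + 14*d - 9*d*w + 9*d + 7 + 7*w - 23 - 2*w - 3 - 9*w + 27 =-36*d^2 + d*(28 - 18*w) - 4*w + 8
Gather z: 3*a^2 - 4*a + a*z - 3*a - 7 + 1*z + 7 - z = 3*a^2 + a*z - 7*a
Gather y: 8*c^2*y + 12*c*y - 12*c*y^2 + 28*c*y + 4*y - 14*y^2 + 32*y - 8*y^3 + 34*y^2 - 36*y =-8*y^3 + y^2*(20 - 12*c) + y*(8*c^2 + 40*c)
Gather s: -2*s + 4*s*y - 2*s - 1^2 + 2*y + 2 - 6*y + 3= s*(4*y - 4) - 4*y + 4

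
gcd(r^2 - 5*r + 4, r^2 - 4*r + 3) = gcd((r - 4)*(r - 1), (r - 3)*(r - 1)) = r - 1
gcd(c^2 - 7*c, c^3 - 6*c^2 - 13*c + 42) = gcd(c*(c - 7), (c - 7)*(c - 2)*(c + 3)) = c - 7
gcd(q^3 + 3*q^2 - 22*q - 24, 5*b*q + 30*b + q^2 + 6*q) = q + 6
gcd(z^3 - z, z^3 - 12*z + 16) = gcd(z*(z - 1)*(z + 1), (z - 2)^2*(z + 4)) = 1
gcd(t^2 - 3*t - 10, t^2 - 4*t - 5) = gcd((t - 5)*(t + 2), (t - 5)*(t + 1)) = t - 5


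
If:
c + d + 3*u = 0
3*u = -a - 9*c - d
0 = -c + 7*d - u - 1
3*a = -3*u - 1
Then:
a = -19/69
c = 19/552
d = 77/552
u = -4/69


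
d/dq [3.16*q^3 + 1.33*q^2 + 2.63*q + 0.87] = 9.48*q^2 + 2.66*q + 2.63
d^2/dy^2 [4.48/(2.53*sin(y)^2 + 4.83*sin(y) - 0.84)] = (-114.704128*sin(y)^4 - 164.235456*sin(y)^3 + 29.459136*sin(y)^2 + 310.294656*sin(y) + 228.068736)/(2.53*sin(y)^2 + 4.83*sin(y) - 0.84)^3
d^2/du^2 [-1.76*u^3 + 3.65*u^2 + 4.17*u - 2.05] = 7.3 - 10.56*u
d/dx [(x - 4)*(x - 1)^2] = 3*(x - 3)*(x - 1)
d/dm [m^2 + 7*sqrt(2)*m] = 2*m + 7*sqrt(2)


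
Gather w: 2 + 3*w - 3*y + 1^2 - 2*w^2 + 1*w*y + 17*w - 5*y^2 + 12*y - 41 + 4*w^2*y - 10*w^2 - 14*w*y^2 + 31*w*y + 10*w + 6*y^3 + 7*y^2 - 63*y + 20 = w^2*(4*y - 12) + w*(-14*y^2 + 32*y + 30) + 6*y^3 + 2*y^2 - 54*y - 18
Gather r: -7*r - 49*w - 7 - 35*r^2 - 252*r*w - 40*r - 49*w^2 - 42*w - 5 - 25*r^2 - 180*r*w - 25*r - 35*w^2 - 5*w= -60*r^2 + r*(-432*w - 72) - 84*w^2 - 96*w - 12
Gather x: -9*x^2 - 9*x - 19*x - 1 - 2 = -9*x^2 - 28*x - 3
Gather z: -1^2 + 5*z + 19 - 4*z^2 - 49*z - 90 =-4*z^2 - 44*z - 72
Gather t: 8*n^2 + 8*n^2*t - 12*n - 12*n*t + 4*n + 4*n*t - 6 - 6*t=8*n^2 - 8*n + t*(8*n^2 - 8*n - 6) - 6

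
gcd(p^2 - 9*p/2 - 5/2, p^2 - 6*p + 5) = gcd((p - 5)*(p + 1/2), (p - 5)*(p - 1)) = p - 5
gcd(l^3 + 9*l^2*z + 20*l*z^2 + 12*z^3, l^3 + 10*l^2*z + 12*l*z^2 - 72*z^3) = l + 6*z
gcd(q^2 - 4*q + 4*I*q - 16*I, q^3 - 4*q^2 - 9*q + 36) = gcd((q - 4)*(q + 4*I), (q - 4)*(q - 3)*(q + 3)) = q - 4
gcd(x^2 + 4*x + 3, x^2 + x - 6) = x + 3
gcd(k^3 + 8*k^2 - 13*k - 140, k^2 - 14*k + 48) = 1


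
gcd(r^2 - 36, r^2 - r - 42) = r + 6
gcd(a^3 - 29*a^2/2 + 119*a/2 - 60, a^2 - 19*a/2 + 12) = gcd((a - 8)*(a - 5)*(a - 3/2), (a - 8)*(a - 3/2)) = a^2 - 19*a/2 + 12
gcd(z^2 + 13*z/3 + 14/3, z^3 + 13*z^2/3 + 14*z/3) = z^2 + 13*z/3 + 14/3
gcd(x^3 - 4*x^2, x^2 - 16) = x - 4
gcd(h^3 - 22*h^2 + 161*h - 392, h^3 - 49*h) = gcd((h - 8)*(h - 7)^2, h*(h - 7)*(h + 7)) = h - 7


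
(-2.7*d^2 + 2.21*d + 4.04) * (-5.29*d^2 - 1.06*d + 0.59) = 14.283*d^4 - 8.8289*d^3 - 25.3072*d^2 - 2.9785*d + 2.3836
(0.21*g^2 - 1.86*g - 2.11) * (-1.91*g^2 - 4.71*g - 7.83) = -0.4011*g^4 + 2.5635*g^3 + 11.1464*g^2 + 24.5019*g + 16.5213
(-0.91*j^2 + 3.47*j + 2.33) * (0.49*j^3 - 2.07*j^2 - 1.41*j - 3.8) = -0.4459*j^5 + 3.584*j^4 - 4.7581*j^3 - 6.2578*j^2 - 16.4713*j - 8.854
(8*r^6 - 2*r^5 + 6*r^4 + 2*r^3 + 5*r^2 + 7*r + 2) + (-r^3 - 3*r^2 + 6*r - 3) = 8*r^6 - 2*r^5 + 6*r^4 + r^3 + 2*r^2 + 13*r - 1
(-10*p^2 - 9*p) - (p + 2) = -10*p^2 - 10*p - 2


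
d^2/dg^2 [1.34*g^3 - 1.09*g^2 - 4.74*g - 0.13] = 8.04*g - 2.18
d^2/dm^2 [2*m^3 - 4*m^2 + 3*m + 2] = 12*m - 8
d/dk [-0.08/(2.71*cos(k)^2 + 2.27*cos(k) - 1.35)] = -(0.4336*cos(k) + 0.1816)*sin(k)/(2.71*cos(k)^2 + 2.27*cos(k) - 1.35)^2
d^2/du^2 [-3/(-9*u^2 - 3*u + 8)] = 54*(-9*u^2 - 3*u + (6*u + 1)^2 + 8)/(9*u^2 + 3*u - 8)^3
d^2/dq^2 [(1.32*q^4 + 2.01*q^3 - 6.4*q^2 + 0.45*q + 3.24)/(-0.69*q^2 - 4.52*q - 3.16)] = (-1.256904*q^6 - 24.700896*q^5 - 179.077536*q^4 - 415.375314*q^3 - 423.41004*q^2 - 175.168728*q + 22.41056)/(0.328509*q^6 + 6.455916*q^5 + 46.804356*q^4 + 151.477856*q^3 + 214.350384*q^2 + 135.404736*q + 31.554496)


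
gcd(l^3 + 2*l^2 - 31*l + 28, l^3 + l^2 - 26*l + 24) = l^2 - 5*l + 4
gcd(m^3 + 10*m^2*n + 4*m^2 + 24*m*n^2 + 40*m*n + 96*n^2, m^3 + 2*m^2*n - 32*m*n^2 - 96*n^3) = m + 4*n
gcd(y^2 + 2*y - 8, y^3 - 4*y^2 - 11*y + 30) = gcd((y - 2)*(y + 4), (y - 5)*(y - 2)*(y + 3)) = y - 2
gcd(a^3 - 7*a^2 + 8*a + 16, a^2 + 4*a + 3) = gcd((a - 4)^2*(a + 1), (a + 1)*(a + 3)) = a + 1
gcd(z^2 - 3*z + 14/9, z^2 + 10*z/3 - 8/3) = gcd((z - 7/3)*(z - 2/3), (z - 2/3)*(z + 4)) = z - 2/3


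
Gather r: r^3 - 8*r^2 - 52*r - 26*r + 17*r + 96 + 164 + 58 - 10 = r^3 - 8*r^2 - 61*r + 308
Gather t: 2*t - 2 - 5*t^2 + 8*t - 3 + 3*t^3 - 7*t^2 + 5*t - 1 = 3*t^3 - 12*t^2 + 15*t - 6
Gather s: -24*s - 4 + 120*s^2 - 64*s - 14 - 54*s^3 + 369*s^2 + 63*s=-54*s^3 + 489*s^2 - 25*s - 18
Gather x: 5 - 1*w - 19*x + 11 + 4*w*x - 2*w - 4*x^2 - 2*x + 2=-3*w - 4*x^2 + x*(4*w - 21) + 18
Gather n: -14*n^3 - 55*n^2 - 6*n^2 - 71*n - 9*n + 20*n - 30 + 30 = -14*n^3 - 61*n^2 - 60*n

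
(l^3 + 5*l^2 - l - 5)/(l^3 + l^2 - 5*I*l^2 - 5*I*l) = (l^2 + 4*l - 5)/(l*(l - 5*I))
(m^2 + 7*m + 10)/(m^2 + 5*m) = (m + 2)/m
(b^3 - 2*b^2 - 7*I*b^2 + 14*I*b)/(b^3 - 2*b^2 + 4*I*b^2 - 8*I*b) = (b - 7*I)/(b + 4*I)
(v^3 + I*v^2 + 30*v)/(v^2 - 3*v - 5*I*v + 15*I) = v*(v + 6*I)/(v - 3)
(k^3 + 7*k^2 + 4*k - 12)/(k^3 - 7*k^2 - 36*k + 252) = (k^2 + k - 2)/(k^2 - 13*k + 42)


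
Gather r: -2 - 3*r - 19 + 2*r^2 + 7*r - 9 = 2*r^2 + 4*r - 30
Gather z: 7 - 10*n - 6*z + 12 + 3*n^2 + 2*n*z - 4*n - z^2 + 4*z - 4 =3*n^2 - 14*n - z^2 + z*(2*n - 2) + 15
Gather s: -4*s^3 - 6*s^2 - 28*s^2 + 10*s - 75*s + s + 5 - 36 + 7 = -4*s^3 - 34*s^2 - 64*s - 24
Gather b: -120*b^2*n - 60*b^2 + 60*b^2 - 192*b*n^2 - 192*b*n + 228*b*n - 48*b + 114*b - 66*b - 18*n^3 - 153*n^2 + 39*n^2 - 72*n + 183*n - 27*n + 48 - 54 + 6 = -120*b^2*n + b*(-192*n^2 + 36*n) - 18*n^3 - 114*n^2 + 84*n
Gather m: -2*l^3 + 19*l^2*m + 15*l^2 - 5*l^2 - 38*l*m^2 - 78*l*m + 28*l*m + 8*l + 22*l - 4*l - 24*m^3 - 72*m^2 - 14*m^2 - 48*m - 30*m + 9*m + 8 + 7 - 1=-2*l^3 + 10*l^2 + 26*l - 24*m^3 + m^2*(-38*l - 86) + m*(19*l^2 - 50*l - 69) + 14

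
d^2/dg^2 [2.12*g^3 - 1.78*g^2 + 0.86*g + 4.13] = 12.72*g - 3.56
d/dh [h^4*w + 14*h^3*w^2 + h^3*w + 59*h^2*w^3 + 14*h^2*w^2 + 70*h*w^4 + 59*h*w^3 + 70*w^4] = w*(4*h^3 + 42*h^2*w + 3*h^2 + 118*h*w^2 + 28*h*w + 70*w^3 + 59*w^2)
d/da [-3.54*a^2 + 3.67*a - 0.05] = 3.67 - 7.08*a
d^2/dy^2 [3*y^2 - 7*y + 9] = 6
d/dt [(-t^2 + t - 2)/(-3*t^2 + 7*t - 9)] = (-4*t^2 + 6*t + 5)/(9*t^4 - 42*t^3 + 103*t^2 - 126*t + 81)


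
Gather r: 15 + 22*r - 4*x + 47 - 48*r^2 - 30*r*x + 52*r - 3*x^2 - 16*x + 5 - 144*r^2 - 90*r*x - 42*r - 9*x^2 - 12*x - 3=-192*r^2 + r*(32 - 120*x) - 12*x^2 - 32*x + 64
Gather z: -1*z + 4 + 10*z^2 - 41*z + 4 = 10*z^2 - 42*z + 8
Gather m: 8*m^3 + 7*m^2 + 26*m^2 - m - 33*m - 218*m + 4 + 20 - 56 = 8*m^3 + 33*m^2 - 252*m - 32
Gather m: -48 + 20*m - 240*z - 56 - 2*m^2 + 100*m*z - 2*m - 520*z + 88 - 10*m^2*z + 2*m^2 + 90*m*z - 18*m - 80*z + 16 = -10*m^2*z + 190*m*z - 840*z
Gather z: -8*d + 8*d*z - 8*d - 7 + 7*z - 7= -16*d + z*(8*d + 7) - 14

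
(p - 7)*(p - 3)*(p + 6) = p^3 - 4*p^2 - 39*p + 126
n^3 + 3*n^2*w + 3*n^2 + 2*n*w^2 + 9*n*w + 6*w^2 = (n + 3)*(n + w)*(n + 2*w)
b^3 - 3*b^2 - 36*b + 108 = (b - 6)*(b - 3)*(b + 6)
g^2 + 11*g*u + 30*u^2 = (g + 5*u)*(g + 6*u)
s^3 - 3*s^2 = s^2*(s - 3)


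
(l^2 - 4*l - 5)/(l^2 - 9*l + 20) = (l + 1)/(l - 4)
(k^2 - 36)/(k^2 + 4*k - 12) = (k - 6)/(k - 2)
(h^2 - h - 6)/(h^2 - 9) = (h + 2)/(h + 3)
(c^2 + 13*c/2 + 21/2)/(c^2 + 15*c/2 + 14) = (c + 3)/(c + 4)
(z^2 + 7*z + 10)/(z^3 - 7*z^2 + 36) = (z + 5)/(z^2 - 9*z + 18)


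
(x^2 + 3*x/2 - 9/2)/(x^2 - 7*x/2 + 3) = (x + 3)/(x - 2)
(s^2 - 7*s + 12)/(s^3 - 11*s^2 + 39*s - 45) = (s - 4)/(s^2 - 8*s + 15)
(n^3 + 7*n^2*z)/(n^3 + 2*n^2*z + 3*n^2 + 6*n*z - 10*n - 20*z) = n^2*(n + 7*z)/(n^3 + 2*n^2*z + 3*n^2 + 6*n*z - 10*n - 20*z)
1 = 1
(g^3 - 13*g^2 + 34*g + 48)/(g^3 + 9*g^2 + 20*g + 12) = (g^2 - 14*g + 48)/(g^2 + 8*g + 12)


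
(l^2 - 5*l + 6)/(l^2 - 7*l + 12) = (l - 2)/(l - 4)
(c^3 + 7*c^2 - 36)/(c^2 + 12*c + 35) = (c^3 + 7*c^2 - 36)/(c^2 + 12*c + 35)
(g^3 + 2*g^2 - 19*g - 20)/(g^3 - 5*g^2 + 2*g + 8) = (g + 5)/(g - 2)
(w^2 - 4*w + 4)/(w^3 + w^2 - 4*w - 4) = (w - 2)/(w^2 + 3*w + 2)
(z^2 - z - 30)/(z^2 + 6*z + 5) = (z - 6)/(z + 1)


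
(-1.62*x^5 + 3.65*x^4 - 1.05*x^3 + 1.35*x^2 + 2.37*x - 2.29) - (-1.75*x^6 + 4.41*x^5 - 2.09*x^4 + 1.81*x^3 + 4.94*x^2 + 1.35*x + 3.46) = 1.75*x^6 - 6.03*x^5 + 5.74*x^4 - 2.86*x^3 - 3.59*x^2 + 1.02*x - 5.75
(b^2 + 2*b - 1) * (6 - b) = -b^3 + 4*b^2 + 13*b - 6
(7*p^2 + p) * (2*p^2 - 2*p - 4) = 14*p^4 - 12*p^3 - 30*p^2 - 4*p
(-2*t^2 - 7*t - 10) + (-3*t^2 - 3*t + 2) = -5*t^2 - 10*t - 8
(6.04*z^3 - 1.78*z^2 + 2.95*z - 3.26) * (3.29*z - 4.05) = 19.8716*z^4 - 30.3182*z^3 + 16.9145*z^2 - 22.6729*z + 13.203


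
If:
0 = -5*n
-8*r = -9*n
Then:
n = 0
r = 0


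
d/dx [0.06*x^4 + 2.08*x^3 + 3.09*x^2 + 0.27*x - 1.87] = 0.24*x^3 + 6.24*x^2 + 6.18*x + 0.27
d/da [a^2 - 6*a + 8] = 2*a - 6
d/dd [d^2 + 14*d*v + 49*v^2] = 2*d + 14*v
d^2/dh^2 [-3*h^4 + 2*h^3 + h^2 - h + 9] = -36*h^2 + 12*h + 2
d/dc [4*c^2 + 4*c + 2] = 8*c + 4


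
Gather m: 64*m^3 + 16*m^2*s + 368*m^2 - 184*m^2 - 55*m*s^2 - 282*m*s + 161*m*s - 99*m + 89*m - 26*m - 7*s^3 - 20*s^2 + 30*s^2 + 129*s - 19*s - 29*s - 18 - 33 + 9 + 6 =64*m^3 + m^2*(16*s + 184) + m*(-55*s^2 - 121*s - 36) - 7*s^3 + 10*s^2 + 81*s - 36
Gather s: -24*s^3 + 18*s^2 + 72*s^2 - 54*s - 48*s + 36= -24*s^3 + 90*s^2 - 102*s + 36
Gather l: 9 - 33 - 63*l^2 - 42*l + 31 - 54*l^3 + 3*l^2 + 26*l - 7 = -54*l^3 - 60*l^2 - 16*l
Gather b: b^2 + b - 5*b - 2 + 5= b^2 - 4*b + 3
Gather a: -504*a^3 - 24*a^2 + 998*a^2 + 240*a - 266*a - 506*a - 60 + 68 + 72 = -504*a^3 + 974*a^2 - 532*a + 80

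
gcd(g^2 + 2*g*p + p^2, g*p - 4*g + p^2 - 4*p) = g + p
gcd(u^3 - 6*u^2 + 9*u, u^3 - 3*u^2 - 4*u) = u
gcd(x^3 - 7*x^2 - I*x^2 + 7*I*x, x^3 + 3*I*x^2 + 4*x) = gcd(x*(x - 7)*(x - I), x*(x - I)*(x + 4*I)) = x^2 - I*x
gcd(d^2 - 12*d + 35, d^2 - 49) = d - 7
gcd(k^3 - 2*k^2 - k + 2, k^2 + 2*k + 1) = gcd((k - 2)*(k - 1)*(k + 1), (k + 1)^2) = k + 1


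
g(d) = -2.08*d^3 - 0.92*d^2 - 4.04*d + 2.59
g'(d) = -6.24*d^2 - 1.84*d - 4.04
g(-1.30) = 10.86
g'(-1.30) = -12.19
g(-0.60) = 5.13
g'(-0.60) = -5.18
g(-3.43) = 89.56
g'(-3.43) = -71.14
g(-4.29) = 167.21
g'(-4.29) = -110.99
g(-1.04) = 8.14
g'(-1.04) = -8.88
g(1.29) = -8.62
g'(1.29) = -16.80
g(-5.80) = 400.91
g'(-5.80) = -203.28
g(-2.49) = 39.06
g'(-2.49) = -38.15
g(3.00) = -73.97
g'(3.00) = -65.72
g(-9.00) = 1480.75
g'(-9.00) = -492.92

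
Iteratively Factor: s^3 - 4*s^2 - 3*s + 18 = (s + 2)*(s^2 - 6*s + 9) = (s - 3)*(s + 2)*(s - 3)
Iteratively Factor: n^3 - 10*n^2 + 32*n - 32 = (n - 2)*(n^2 - 8*n + 16) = (n - 4)*(n - 2)*(n - 4)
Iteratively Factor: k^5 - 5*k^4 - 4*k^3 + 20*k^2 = (k)*(k^4 - 5*k^3 - 4*k^2 + 20*k) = k^2*(k^3 - 5*k^2 - 4*k + 20) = k^2*(k - 2)*(k^2 - 3*k - 10) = k^2*(k - 2)*(k + 2)*(k - 5)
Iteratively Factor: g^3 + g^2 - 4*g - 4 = (g - 2)*(g^2 + 3*g + 2) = (g - 2)*(g + 2)*(g + 1)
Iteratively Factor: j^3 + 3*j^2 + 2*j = (j + 1)*(j^2 + 2*j) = (j + 1)*(j + 2)*(j)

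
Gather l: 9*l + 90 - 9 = 9*l + 81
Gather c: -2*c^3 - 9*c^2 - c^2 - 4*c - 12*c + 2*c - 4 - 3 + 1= -2*c^3 - 10*c^2 - 14*c - 6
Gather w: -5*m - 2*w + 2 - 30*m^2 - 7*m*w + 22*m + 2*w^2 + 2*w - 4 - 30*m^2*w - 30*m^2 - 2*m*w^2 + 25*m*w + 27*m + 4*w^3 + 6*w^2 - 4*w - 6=-60*m^2 + 44*m + 4*w^3 + w^2*(8 - 2*m) + w*(-30*m^2 + 18*m - 4) - 8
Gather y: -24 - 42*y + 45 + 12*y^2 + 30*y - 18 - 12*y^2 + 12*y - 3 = 0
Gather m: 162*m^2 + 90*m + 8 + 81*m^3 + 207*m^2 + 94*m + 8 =81*m^3 + 369*m^2 + 184*m + 16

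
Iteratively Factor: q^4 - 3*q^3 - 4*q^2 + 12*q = (q)*(q^3 - 3*q^2 - 4*q + 12) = q*(q + 2)*(q^2 - 5*q + 6) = q*(q - 3)*(q + 2)*(q - 2)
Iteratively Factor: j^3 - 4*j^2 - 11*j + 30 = (j + 3)*(j^2 - 7*j + 10) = (j - 2)*(j + 3)*(j - 5)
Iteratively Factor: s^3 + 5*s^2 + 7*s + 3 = (s + 1)*(s^2 + 4*s + 3) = (s + 1)^2*(s + 3)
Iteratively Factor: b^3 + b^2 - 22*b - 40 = (b + 4)*(b^2 - 3*b - 10) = (b + 2)*(b + 4)*(b - 5)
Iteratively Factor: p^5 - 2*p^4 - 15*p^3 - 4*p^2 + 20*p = (p)*(p^4 - 2*p^3 - 15*p^2 - 4*p + 20) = p*(p + 2)*(p^3 - 4*p^2 - 7*p + 10) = p*(p + 2)^2*(p^2 - 6*p + 5) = p*(p - 1)*(p + 2)^2*(p - 5)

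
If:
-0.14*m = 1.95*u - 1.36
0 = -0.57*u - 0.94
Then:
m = 32.68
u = -1.65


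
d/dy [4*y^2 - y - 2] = 8*y - 1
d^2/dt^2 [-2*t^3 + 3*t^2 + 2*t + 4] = 6 - 12*t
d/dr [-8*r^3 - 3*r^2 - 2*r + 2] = -24*r^2 - 6*r - 2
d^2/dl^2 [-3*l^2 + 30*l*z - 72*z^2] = -6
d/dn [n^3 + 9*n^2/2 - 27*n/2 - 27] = 3*n^2 + 9*n - 27/2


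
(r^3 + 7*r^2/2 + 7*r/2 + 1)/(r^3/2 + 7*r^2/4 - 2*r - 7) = 2*(2*r^2 + 3*r + 1)/(2*r^2 + 3*r - 14)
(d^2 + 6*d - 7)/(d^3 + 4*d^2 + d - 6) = (d + 7)/(d^2 + 5*d + 6)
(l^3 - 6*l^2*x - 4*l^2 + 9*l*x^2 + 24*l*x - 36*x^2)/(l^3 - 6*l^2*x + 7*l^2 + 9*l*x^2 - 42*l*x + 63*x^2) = (l - 4)/(l + 7)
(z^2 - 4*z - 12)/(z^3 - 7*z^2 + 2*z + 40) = (z - 6)/(z^2 - 9*z + 20)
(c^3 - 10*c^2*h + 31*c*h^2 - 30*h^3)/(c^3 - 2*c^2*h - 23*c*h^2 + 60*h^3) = (c^2 - 7*c*h + 10*h^2)/(c^2 + c*h - 20*h^2)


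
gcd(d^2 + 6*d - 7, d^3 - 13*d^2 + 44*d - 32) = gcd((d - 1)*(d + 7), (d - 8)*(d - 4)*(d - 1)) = d - 1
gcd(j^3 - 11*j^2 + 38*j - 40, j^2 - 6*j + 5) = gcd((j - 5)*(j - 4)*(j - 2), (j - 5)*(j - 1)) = j - 5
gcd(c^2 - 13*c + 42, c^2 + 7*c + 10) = 1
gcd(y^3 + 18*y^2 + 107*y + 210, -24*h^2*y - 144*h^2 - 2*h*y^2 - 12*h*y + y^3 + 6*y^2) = y + 6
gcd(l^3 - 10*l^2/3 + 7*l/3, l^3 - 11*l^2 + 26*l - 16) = l - 1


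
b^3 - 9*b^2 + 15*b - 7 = (b - 7)*(b - 1)^2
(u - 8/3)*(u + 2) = u^2 - 2*u/3 - 16/3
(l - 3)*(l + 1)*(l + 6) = l^3 + 4*l^2 - 15*l - 18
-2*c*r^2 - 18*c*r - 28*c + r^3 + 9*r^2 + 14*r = (-2*c + r)*(r + 2)*(r + 7)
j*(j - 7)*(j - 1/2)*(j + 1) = j^4 - 13*j^3/2 - 4*j^2 + 7*j/2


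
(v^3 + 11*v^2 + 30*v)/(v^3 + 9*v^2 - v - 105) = v*(v + 6)/(v^2 + 4*v - 21)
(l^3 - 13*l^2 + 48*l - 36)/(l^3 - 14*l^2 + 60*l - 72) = (l - 1)/(l - 2)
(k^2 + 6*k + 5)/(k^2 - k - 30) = (k + 1)/(k - 6)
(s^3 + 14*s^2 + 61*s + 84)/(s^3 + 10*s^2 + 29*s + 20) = (s^2 + 10*s + 21)/(s^2 + 6*s + 5)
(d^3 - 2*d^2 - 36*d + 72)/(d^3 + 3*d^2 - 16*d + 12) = (d - 6)/(d - 1)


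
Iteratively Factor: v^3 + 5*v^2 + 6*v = (v + 3)*(v^2 + 2*v) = (v + 2)*(v + 3)*(v)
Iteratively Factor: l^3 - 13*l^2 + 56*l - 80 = (l - 4)*(l^2 - 9*l + 20) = (l - 5)*(l - 4)*(l - 4)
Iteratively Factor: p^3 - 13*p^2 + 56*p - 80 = (p - 4)*(p^2 - 9*p + 20) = (p - 4)^2*(p - 5)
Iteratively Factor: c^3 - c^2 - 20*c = (c - 5)*(c^2 + 4*c) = c*(c - 5)*(c + 4)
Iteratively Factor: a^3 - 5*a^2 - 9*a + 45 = (a + 3)*(a^2 - 8*a + 15) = (a - 5)*(a + 3)*(a - 3)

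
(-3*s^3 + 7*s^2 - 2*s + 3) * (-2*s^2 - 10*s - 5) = 6*s^5 + 16*s^4 - 51*s^3 - 21*s^2 - 20*s - 15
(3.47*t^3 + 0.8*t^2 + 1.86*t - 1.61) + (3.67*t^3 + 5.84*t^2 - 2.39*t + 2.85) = 7.14*t^3 + 6.64*t^2 - 0.53*t + 1.24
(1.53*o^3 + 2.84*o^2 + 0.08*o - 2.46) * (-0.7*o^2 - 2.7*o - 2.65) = -1.071*o^5 - 6.119*o^4 - 11.7785*o^3 - 6.02*o^2 + 6.43*o + 6.519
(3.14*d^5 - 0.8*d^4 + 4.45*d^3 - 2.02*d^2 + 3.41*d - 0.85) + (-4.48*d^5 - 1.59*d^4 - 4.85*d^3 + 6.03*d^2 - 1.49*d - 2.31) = -1.34*d^5 - 2.39*d^4 - 0.399999999999999*d^3 + 4.01*d^2 + 1.92*d - 3.16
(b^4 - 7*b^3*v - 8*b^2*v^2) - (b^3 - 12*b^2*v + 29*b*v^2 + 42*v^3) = b^4 - 7*b^3*v - b^3 - 8*b^2*v^2 + 12*b^2*v - 29*b*v^2 - 42*v^3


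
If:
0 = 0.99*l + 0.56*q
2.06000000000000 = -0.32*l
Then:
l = -6.44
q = 11.38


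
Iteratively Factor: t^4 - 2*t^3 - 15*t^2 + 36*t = (t - 3)*(t^3 + t^2 - 12*t) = t*(t - 3)*(t^2 + t - 12) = t*(t - 3)*(t + 4)*(t - 3)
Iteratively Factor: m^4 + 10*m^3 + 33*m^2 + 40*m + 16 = (m + 4)*(m^3 + 6*m^2 + 9*m + 4) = (m + 1)*(m + 4)*(m^2 + 5*m + 4) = (m + 1)*(m + 4)^2*(m + 1)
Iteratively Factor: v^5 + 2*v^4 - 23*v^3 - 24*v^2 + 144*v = (v + 4)*(v^4 - 2*v^3 - 15*v^2 + 36*v) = (v - 3)*(v + 4)*(v^3 + v^2 - 12*v) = (v - 3)*(v + 4)^2*(v^2 - 3*v) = v*(v - 3)*(v + 4)^2*(v - 3)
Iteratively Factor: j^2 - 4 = (j - 2)*(j + 2)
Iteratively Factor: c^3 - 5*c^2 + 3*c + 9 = (c + 1)*(c^2 - 6*c + 9) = (c - 3)*(c + 1)*(c - 3)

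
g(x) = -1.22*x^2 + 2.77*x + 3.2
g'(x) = 2.77 - 2.44*x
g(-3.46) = -20.99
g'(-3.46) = 11.21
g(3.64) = -2.88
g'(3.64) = -6.11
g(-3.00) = -16.09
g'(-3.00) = 10.09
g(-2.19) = -8.72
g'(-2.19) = 8.11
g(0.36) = 4.04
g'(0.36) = 1.89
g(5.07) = -14.12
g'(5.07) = -9.60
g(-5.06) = -42.05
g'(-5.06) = 15.12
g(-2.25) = -9.21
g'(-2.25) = 8.26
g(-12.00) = -205.72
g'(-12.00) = 32.05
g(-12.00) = -205.72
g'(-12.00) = 32.05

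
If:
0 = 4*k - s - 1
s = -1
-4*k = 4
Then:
No Solution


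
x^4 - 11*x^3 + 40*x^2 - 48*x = x*(x - 4)^2*(x - 3)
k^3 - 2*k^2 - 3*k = k*(k - 3)*(k + 1)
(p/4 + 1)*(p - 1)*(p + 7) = p^3/4 + 5*p^2/2 + 17*p/4 - 7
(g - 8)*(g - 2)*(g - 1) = g^3 - 11*g^2 + 26*g - 16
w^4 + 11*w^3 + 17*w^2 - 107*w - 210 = (w - 3)*(w + 2)*(w + 5)*(w + 7)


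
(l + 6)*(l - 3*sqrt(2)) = l^2 - 3*sqrt(2)*l + 6*l - 18*sqrt(2)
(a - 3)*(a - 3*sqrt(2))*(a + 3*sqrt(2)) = a^3 - 3*a^2 - 18*a + 54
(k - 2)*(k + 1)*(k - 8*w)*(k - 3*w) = k^4 - 11*k^3*w - k^3 + 24*k^2*w^2 + 11*k^2*w - 2*k^2 - 24*k*w^2 + 22*k*w - 48*w^2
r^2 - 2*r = r*(r - 2)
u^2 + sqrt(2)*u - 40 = (u - 4*sqrt(2))*(u + 5*sqrt(2))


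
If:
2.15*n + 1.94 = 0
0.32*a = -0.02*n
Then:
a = 0.06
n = -0.90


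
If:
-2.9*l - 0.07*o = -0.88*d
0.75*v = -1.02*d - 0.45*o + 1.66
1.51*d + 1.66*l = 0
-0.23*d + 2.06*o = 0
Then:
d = 0.00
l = 0.00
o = 0.00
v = 2.21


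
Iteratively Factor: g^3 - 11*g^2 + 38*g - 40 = (g - 2)*(g^2 - 9*g + 20) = (g - 4)*(g - 2)*(g - 5)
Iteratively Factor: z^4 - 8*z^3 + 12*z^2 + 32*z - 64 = (z - 4)*(z^3 - 4*z^2 - 4*z + 16) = (z - 4)*(z - 2)*(z^2 - 2*z - 8) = (z - 4)^2*(z - 2)*(z + 2)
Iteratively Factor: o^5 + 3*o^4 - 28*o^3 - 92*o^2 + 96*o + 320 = (o + 4)*(o^4 - o^3 - 24*o^2 + 4*o + 80) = (o - 2)*(o + 4)*(o^3 + o^2 - 22*o - 40) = (o - 2)*(o + 4)^2*(o^2 - 3*o - 10) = (o - 2)*(o + 2)*(o + 4)^2*(o - 5)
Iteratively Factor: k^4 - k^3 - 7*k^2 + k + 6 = (k - 1)*(k^3 - 7*k - 6) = (k - 1)*(k + 2)*(k^2 - 2*k - 3) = (k - 3)*(k - 1)*(k + 2)*(k + 1)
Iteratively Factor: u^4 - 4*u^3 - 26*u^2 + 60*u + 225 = (u + 3)*(u^3 - 7*u^2 - 5*u + 75) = (u + 3)^2*(u^2 - 10*u + 25) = (u - 5)*(u + 3)^2*(u - 5)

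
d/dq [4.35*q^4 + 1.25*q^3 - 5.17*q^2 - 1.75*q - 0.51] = 17.4*q^3 + 3.75*q^2 - 10.34*q - 1.75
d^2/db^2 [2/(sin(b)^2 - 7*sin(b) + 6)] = 2*(-4*sin(b)^3 + 17*sin(b)^2 - 2*sin(b) - 86)/((sin(b) - 6)^3*(sin(b) - 1)^2)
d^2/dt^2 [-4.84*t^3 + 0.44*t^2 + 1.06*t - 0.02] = 0.88 - 29.04*t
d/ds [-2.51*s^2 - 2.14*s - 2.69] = -5.02*s - 2.14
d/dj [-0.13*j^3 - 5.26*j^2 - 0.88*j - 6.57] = -0.39*j^2 - 10.52*j - 0.88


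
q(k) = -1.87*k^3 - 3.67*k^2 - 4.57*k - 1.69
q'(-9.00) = -392.92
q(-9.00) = 1105.40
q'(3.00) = -77.08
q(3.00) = -98.92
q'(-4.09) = -68.39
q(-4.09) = 83.55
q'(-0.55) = -2.23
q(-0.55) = 0.02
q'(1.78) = -35.41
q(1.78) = -32.00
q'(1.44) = -26.77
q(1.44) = -21.46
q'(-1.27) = -4.30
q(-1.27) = 2.03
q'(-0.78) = -2.26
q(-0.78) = 0.53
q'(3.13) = -82.50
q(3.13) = -109.29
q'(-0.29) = -2.91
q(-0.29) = -0.63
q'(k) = -5.61*k^2 - 7.34*k - 4.57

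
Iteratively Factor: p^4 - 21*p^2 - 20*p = (p + 4)*(p^3 - 4*p^2 - 5*p) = (p + 1)*(p + 4)*(p^2 - 5*p) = p*(p + 1)*(p + 4)*(p - 5)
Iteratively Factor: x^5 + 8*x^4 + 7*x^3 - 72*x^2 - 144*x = (x + 4)*(x^4 + 4*x^3 - 9*x^2 - 36*x) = (x + 4)^2*(x^3 - 9*x) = (x - 3)*(x + 4)^2*(x^2 + 3*x) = (x - 3)*(x + 3)*(x + 4)^2*(x)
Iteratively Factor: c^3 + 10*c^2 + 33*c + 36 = (c + 3)*(c^2 + 7*c + 12) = (c + 3)^2*(c + 4)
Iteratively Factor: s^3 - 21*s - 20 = (s + 4)*(s^2 - 4*s - 5) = (s - 5)*(s + 4)*(s + 1)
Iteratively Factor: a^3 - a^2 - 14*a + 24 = (a - 3)*(a^2 + 2*a - 8) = (a - 3)*(a - 2)*(a + 4)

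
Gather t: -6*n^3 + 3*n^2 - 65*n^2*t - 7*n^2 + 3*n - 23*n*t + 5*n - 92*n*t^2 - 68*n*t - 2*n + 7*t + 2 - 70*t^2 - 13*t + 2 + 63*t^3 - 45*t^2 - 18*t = -6*n^3 - 4*n^2 + 6*n + 63*t^3 + t^2*(-92*n - 115) + t*(-65*n^2 - 91*n - 24) + 4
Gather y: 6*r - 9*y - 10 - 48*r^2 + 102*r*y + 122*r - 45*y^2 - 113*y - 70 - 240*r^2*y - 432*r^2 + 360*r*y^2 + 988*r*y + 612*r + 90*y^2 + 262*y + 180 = -480*r^2 + 740*r + y^2*(360*r + 45) + y*(-240*r^2 + 1090*r + 140) + 100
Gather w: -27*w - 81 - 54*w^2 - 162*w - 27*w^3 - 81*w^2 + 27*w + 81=-27*w^3 - 135*w^2 - 162*w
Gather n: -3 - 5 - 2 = -10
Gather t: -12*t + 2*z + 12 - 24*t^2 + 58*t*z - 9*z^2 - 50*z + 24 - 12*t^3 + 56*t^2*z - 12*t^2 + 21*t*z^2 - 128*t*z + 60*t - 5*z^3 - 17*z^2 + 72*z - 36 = -12*t^3 + t^2*(56*z - 36) + t*(21*z^2 - 70*z + 48) - 5*z^3 - 26*z^2 + 24*z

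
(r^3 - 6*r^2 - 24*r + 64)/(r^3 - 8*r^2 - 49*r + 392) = (r^2 + 2*r - 8)/(r^2 - 49)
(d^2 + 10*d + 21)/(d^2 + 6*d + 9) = (d + 7)/(d + 3)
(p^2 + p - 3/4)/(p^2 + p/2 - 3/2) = (p - 1/2)/(p - 1)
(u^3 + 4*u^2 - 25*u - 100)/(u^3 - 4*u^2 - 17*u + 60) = (u + 5)/(u - 3)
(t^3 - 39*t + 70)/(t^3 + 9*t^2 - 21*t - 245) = (t - 2)/(t + 7)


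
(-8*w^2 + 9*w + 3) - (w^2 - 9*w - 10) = -9*w^2 + 18*w + 13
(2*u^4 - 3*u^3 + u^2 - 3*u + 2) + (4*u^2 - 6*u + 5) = 2*u^4 - 3*u^3 + 5*u^2 - 9*u + 7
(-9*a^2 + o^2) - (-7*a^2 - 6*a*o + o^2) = -2*a^2 + 6*a*o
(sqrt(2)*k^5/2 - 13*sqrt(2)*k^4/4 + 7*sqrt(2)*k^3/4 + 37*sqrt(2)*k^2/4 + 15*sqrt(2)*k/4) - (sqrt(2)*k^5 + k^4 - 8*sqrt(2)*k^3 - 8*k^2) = -sqrt(2)*k^5/2 - 13*sqrt(2)*k^4/4 - k^4 + 39*sqrt(2)*k^3/4 + 8*k^2 + 37*sqrt(2)*k^2/4 + 15*sqrt(2)*k/4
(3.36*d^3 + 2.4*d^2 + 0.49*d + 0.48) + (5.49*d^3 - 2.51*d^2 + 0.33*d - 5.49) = 8.85*d^3 - 0.11*d^2 + 0.82*d - 5.01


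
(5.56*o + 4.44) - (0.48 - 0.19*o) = 5.75*o + 3.96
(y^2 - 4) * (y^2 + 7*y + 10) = y^4 + 7*y^3 + 6*y^2 - 28*y - 40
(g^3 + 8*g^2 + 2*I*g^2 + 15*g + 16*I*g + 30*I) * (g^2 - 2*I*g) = g^5 + 8*g^4 + 19*g^3 + 32*g^2 + 60*g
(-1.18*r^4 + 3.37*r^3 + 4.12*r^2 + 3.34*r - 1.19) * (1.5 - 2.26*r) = 2.6668*r^5 - 9.3862*r^4 - 4.2562*r^3 - 1.3684*r^2 + 7.6994*r - 1.785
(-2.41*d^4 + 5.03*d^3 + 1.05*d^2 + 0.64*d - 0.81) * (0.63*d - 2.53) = -1.5183*d^5 + 9.2662*d^4 - 12.0644*d^3 - 2.2533*d^2 - 2.1295*d + 2.0493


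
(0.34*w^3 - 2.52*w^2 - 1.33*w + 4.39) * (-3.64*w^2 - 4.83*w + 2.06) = -1.2376*w^5 + 7.5306*w^4 + 17.7132*w^3 - 14.7469*w^2 - 23.9435*w + 9.0434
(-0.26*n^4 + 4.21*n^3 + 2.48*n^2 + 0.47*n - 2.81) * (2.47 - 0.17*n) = 0.0442*n^5 - 1.3579*n^4 + 9.9771*n^3 + 6.0457*n^2 + 1.6386*n - 6.9407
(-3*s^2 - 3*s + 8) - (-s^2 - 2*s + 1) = -2*s^2 - s + 7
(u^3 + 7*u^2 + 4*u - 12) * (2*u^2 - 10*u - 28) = 2*u^5 + 4*u^4 - 90*u^3 - 260*u^2 + 8*u + 336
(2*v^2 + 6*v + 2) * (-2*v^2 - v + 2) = -4*v^4 - 14*v^3 - 6*v^2 + 10*v + 4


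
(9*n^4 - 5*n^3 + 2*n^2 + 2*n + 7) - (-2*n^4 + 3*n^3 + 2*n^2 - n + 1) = 11*n^4 - 8*n^3 + 3*n + 6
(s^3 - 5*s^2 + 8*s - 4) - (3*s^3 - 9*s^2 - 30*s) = -2*s^3 + 4*s^2 + 38*s - 4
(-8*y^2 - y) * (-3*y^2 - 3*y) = 24*y^4 + 27*y^3 + 3*y^2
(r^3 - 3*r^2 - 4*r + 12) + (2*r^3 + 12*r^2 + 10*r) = 3*r^3 + 9*r^2 + 6*r + 12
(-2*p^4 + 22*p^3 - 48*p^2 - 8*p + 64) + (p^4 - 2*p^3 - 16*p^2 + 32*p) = -p^4 + 20*p^3 - 64*p^2 + 24*p + 64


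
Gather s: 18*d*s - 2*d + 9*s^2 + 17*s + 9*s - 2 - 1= -2*d + 9*s^2 + s*(18*d + 26) - 3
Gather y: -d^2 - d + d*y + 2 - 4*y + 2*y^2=-d^2 - d + 2*y^2 + y*(d - 4) + 2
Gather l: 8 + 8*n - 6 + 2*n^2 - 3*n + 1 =2*n^2 + 5*n + 3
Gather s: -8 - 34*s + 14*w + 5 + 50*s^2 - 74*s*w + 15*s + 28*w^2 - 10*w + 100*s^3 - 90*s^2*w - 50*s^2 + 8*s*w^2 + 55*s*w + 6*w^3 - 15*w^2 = 100*s^3 - 90*s^2*w + s*(8*w^2 - 19*w - 19) + 6*w^3 + 13*w^2 + 4*w - 3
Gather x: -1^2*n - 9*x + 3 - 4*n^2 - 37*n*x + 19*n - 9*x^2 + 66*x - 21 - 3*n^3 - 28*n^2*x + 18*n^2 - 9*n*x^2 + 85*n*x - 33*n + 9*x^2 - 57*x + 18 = -3*n^3 + 14*n^2 - 9*n*x^2 - 15*n + x*(-28*n^2 + 48*n)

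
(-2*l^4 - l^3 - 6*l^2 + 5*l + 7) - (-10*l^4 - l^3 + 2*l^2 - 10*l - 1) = 8*l^4 - 8*l^2 + 15*l + 8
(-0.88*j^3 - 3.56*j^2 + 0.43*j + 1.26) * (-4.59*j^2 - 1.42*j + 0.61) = 4.0392*j^5 + 17.59*j^4 + 2.5447*j^3 - 8.5656*j^2 - 1.5269*j + 0.7686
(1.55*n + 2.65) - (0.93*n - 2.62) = 0.62*n + 5.27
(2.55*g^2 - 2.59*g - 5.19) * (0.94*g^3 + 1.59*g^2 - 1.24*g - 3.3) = 2.397*g^5 + 1.6199*g^4 - 12.1587*g^3 - 13.4555*g^2 + 14.9826*g + 17.127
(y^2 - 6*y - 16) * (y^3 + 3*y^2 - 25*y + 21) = y^5 - 3*y^4 - 59*y^3 + 123*y^2 + 274*y - 336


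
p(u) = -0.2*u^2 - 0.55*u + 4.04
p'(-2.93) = 0.62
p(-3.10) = 3.82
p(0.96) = 3.33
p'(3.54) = -1.97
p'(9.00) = -4.15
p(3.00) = 0.59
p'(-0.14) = -0.49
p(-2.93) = 3.93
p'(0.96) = -0.93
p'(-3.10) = 0.69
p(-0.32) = 4.20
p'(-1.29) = -0.03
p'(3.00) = -1.75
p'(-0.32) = -0.42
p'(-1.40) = 0.01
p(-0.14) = 4.11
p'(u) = -0.4*u - 0.55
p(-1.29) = 4.42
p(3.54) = -0.41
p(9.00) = -17.11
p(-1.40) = 4.42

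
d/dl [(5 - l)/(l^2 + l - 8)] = (-l^2 - l + (l - 5)*(2*l + 1) + 8)/(l^2 + l - 8)^2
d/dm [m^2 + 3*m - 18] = 2*m + 3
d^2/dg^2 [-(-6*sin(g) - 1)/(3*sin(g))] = (cos(g)^2 + 1)/(3*sin(g)^3)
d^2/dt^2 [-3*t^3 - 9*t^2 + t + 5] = -18*t - 18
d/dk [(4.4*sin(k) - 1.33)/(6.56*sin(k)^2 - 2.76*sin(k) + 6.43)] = (-28.864*sin(k)^2 + 17.4496*sin(k) + 24.6212)*cos(k)/(43.0336*sin(k)^4 - 36.2112*sin(k)^3 + 91.9792*sin(k)^2 - 35.4936*sin(k) + 41.3449)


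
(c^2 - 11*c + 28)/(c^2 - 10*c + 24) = (c - 7)/(c - 6)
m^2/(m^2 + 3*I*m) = m/(m + 3*I)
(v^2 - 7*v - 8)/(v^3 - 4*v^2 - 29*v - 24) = 1/(v + 3)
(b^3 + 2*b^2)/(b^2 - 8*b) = b*(b + 2)/(b - 8)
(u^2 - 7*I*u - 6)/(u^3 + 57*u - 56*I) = (u - 6*I)/(u^2 + I*u + 56)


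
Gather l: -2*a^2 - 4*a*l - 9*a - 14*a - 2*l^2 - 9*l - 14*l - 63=-2*a^2 - 23*a - 2*l^2 + l*(-4*a - 23) - 63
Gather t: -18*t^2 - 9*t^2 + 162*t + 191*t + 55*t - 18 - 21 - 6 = -27*t^2 + 408*t - 45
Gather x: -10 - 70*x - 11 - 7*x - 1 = -77*x - 22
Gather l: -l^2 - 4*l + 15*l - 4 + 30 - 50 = -l^2 + 11*l - 24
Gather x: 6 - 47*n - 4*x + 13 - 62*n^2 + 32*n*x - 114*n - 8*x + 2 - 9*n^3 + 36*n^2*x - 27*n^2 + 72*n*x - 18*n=-9*n^3 - 89*n^2 - 179*n + x*(36*n^2 + 104*n - 12) + 21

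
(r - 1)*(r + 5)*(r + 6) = r^3 + 10*r^2 + 19*r - 30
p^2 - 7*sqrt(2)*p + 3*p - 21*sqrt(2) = (p + 3)*(p - 7*sqrt(2))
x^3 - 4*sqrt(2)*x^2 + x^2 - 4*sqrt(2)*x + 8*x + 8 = (x + 1)*(x - 2*sqrt(2))^2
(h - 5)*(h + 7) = h^2 + 2*h - 35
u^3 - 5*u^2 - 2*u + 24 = (u - 4)*(u - 3)*(u + 2)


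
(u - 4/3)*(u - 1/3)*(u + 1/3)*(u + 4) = u^4 + 8*u^3/3 - 49*u^2/9 - 8*u/27 + 16/27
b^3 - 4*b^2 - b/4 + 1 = (b - 4)*(b - 1/2)*(b + 1/2)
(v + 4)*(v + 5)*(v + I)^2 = v^4 + 9*v^3 + 2*I*v^3 + 19*v^2 + 18*I*v^2 - 9*v + 40*I*v - 20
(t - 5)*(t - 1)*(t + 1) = t^3 - 5*t^2 - t + 5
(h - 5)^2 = h^2 - 10*h + 25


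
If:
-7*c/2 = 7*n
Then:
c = -2*n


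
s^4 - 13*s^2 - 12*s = s*(s - 4)*(s + 1)*(s + 3)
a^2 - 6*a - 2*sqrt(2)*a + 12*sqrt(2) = (a - 6)*(a - 2*sqrt(2))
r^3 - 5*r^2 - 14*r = r*(r - 7)*(r + 2)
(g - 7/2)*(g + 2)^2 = g^3 + g^2/2 - 10*g - 14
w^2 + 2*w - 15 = (w - 3)*(w + 5)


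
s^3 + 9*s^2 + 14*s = s*(s + 2)*(s + 7)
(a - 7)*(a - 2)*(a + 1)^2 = a^4 - 7*a^3 - 3*a^2 + 19*a + 14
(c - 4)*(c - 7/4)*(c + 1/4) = c^3 - 11*c^2/2 + 89*c/16 + 7/4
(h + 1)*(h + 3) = h^2 + 4*h + 3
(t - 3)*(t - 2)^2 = t^3 - 7*t^2 + 16*t - 12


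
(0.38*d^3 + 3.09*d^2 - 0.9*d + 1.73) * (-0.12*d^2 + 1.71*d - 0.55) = -0.0456*d^5 + 0.279*d^4 + 5.1829*d^3 - 3.4461*d^2 + 3.4533*d - 0.9515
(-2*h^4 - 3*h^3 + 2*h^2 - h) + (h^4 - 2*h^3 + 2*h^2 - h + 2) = -h^4 - 5*h^3 + 4*h^2 - 2*h + 2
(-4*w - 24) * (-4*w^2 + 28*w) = 16*w^3 - 16*w^2 - 672*w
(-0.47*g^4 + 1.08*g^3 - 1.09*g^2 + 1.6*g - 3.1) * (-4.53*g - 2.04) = 2.1291*g^5 - 3.9336*g^4 + 2.7345*g^3 - 5.0244*g^2 + 10.779*g + 6.324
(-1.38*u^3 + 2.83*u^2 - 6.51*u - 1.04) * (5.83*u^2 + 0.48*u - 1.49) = -8.0454*u^5 + 15.8365*u^4 - 34.5387*u^3 - 13.4047*u^2 + 9.2007*u + 1.5496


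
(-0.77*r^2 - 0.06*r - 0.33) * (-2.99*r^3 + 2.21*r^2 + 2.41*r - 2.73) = 2.3023*r^5 - 1.5223*r^4 - 1.0016*r^3 + 1.2282*r^2 - 0.6315*r + 0.9009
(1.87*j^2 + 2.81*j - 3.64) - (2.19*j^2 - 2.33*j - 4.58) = -0.32*j^2 + 5.14*j + 0.94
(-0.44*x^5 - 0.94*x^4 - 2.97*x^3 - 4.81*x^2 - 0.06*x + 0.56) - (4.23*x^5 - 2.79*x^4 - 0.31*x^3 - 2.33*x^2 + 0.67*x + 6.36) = -4.67*x^5 + 1.85*x^4 - 2.66*x^3 - 2.48*x^2 - 0.73*x - 5.8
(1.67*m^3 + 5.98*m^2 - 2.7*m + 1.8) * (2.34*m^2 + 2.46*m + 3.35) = 3.9078*m^5 + 18.1014*m^4 + 13.9873*m^3 + 17.603*m^2 - 4.617*m + 6.03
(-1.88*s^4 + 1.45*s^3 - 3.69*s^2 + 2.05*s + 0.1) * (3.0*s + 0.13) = -5.64*s^5 + 4.1056*s^4 - 10.8815*s^3 + 5.6703*s^2 + 0.5665*s + 0.013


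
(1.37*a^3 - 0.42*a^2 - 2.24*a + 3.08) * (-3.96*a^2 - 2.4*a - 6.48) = -5.4252*a^5 - 1.6248*a^4 + 1.0008*a^3 - 4.0992*a^2 + 7.1232*a - 19.9584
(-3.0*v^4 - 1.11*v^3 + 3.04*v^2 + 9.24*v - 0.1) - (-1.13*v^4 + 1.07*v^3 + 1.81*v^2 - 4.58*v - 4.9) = -1.87*v^4 - 2.18*v^3 + 1.23*v^2 + 13.82*v + 4.8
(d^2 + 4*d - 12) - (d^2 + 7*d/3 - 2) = 5*d/3 - 10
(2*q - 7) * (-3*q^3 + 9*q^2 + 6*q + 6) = -6*q^4 + 39*q^3 - 51*q^2 - 30*q - 42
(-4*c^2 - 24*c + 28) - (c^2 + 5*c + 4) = -5*c^2 - 29*c + 24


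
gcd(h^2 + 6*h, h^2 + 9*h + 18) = h + 6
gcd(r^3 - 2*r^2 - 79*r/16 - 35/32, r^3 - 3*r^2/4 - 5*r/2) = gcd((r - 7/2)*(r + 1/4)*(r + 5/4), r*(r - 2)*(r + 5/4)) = r + 5/4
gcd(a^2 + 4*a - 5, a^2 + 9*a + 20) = a + 5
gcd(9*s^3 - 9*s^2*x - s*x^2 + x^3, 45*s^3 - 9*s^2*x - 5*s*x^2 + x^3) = -9*s^2 + x^2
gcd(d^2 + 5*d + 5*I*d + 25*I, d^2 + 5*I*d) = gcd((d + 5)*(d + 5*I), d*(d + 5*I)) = d + 5*I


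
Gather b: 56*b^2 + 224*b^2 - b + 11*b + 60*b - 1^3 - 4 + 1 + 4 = 280*b^2 + 70*b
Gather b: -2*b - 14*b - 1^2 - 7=-16*b - 8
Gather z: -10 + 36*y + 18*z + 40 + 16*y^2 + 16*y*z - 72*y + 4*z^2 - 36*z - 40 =16*y^2 - 36*y + 4*z^2 + z*(16*y - 18) - 10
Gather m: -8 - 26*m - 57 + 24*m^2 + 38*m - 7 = 24*m^2 + 12*m - 72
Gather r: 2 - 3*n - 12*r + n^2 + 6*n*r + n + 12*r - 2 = n^2 + 6*n*r - 2*n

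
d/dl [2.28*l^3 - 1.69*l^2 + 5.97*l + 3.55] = 6.84*l^2 - 3.38*l + 5.97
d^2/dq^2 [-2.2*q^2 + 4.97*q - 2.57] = -4.40000000000000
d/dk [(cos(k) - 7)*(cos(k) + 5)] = 2*(1 - cos(k))*sin(k)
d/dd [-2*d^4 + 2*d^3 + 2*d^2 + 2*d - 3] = -8*d^3 + 6*d^2 + 4*d + 2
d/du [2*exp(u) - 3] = 2*exp(u)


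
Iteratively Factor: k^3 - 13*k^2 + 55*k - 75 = (k - 5)*(k^2 - 8*k + 15) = (k - 5)*(k - 3)*(k - 5)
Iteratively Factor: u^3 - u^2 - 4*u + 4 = (u - 1)*(u^2 - 4) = (u - 2)*(u - 1)*(u + 2)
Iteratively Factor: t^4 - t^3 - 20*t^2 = (t)*(t^3 - t^2 - 20*t) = t*(t - 5)*(t^2 + 4*t) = t^2*(t - 5)*(t + 4)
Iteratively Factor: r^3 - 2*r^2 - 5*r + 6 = (r - 3)*(r^2 + r - 2) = (r - 3)*(r + 2)*(r - 1)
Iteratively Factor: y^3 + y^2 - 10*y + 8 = (y - 1)*(y^2 + 2*y - 8) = (y - 1)*(y + 4)*(y - 2)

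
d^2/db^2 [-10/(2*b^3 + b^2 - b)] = 20*(b*(6*b + 1)*(2*b^2 + b - 1) - (6*b^2 + 2*b - 1)^2)/(b^3*(2*b^2 + b - 1)^3)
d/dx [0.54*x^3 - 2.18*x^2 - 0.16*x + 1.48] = 1.62*x^2 - 4.36*x - 0.16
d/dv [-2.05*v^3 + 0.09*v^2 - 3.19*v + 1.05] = -6.15*v^2 + 0.18*v - 3.19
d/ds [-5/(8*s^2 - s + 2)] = 5*(16*s - 1)/(8*s^2 - s + 2)^2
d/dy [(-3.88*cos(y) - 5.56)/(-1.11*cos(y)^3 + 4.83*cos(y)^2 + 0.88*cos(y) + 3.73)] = (8.6136*cos(y)^3 - 0.225600000000004*cos(y)^2 - 53.7096*cos(y) + 9.5796)*sin(y)/(1.2321*cos(y)^6 - 10.7226*cos(y)^5 + 21.3753*cos(y)^4 + 0.220199999999998*cos(y)^3 + 36.8062*cos(y)^2 + 6.5648*cos(y) + 13.9129)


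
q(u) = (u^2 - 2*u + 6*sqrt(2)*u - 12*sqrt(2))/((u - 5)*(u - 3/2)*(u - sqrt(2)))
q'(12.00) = -0.05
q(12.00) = 0.26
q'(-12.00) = 0.00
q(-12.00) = -0.02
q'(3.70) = -1.73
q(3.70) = -3.17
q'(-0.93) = 0.52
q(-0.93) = 0.66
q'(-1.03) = 0.47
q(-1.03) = 0.61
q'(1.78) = -71.51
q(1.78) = 6.85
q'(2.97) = -0.69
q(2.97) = -2.39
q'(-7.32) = 0.01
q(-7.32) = 0.01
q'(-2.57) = 0.13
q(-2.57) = 0.22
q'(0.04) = 2.05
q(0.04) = 1.68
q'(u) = (2*u - 2 + 6*sqrt(2))/((u - 5)*(u - 3/2)*(u - sqrt(2))) - (u^2 - 2*u + 6*sqrt(2)*u - 12*sqrt(2))/((u - 5)*(u - 3/2)*(u - sqrt(2))^2) - (u^2 - 2*u + 6*sqrt(2)*u - 12*sqrt(2))/((u - 5)*(u - 3/2)^2*(u - sqrt(2))) - (u^2 - 2*u + 6*sqrt(2)*u - 12*sqrt(2))/((u - 5)^2*(u - 3/2)*(u - sqrt(2))) = 2*(-2*u^4 - 24*sqrt(2)*u^3 + 8*u^3 + 13*u^2 + 159*sqrt(2)*u^2 - 342*sqrt(2)*u - 96*u + 132 + 210*sqrt(2))/(4*u^6 - 52*u^5 - 8*sqrt(2)*u^5 + 104*sqrt(2)*u^4 + 237*u^4 - 458*sqrt(2)*u^3 - 494*u^3 + 683*u^2 + 780*sqrt(2)*u^2 - 780*u - 450*sqrt(2)*u + 450)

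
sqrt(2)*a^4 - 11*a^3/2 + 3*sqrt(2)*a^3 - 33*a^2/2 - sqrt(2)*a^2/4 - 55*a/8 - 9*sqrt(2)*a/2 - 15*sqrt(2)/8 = (a + 1/2)*(a + 5/2)*(a - 3*sqrt(2))*(sqrt(2)*a + 1/2)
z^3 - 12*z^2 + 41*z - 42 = (z - 7)*(z - 3)*(z - 2)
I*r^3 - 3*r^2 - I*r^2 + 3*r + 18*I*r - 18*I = (r - 3*I)*(r + 6*I)*(I*r - I)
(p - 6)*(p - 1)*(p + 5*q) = p^3 + 5*p^2*q - 7*p^2 - 35*p*q + 6*p + 30*q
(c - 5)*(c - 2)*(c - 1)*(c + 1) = c^4 - 7*c^3 + 9*c^2 + 7*c - 10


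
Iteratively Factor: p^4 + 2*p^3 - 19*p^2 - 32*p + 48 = (p - 4)*(p^3 + 6*p^2 + 5*p - 12) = (p - 4)*(p + 3)*(p^2 + 3*p - 4) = (p - 4)*(p + 3)*(p + 4)*(p - 1)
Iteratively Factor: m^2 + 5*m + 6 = (m + 3)*(m + 2)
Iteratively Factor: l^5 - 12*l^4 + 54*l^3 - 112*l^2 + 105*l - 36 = (l - 1)*(l^4 - 11*l^3 + 43*l^2 - 69*l + 36) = (l - 3)*(l - 1)*(l^3 - 8*l^2 + 19*l - 12) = (l - 3)*(l - 1)^2*(l^2 - 7*l + 12) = (l - 4)*(l - 3)*(l - 1)^2*(l - 3)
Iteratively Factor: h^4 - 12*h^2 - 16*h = (h + 2)*(h^3 - 2*h^2 - 8*h) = (h + 2)^2*(h^2 - 4*h) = (h - 4)*(h + 2)^2*(h)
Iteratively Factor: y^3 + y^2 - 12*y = (y + 4)*(y^2 - 3*y) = (y - 3)*(y + 4)*(y)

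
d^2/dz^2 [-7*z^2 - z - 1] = -14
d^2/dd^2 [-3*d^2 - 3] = -6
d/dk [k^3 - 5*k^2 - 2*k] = 3*k^2 - 10*k - 2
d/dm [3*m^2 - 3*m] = 6*m - 3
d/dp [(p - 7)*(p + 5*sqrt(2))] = 2*p - 7 + 5*sqrt(2)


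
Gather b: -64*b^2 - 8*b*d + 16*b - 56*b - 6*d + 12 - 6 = -64*b^2 + b*(-8*d - 40) - 6*d + 6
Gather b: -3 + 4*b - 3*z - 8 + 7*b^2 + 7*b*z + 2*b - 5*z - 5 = 7*b^2 + b*(7*z + 6) - 8*z - 16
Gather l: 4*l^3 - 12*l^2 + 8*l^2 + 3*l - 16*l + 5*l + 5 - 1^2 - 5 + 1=4*l^3 - 4*l^2 - 8*l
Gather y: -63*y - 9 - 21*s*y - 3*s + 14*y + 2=-3*s + y*(-21*s - 49) - 7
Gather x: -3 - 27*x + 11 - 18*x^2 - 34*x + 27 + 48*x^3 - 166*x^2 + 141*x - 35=48*x^3 - 184*x^2 + 80*x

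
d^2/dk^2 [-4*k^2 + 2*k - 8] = -8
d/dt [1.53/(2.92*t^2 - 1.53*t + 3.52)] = (2.3409 - 8.9352*t)/(2.92*t^2 - 1.53*t + 3.52)^2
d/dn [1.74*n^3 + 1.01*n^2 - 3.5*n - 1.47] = 5.22*n^2 + 2.02*n - 3.5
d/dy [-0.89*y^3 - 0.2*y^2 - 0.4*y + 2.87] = -2.67*y^2 - 0.4*y - 0.4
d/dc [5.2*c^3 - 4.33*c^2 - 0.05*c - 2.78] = 15.6*c^2 - 8.66*c - 0.05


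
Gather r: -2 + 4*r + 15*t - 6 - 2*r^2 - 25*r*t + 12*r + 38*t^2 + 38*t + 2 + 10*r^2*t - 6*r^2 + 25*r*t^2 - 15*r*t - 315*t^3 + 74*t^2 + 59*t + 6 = r^2*(10*t - 8) + r*(25*t^2 - 40*t + 16) - 315*t^3 + 112*t^2 + 112*t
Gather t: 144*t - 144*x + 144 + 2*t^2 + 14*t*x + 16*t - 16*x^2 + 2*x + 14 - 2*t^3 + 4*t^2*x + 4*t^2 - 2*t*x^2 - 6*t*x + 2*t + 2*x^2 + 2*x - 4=-2*t^3 + t^2*(4*x + 6) + t*(-2*x^2 + 8*x + 162) - 14*x^2 - 140*x + 154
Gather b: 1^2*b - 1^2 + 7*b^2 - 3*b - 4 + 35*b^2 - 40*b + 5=42*b^2 - 42*b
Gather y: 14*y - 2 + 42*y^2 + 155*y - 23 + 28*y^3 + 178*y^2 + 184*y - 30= 28*y^3 + 220*y^2 + 353*y - 55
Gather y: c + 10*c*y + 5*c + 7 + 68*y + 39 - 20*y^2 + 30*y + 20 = 6*c - 20*y^2 + y*(10*c + 98) + 66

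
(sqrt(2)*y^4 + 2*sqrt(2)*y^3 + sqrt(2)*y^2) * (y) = sqrt(2)*y^5 + 2*sqrt(2)*y^4 + sqrt(2)*y^3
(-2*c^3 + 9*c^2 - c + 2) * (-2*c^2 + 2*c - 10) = 4*c^5 - 22*c^4 + 40*c^3 - 96*c^2 + 14*c - 20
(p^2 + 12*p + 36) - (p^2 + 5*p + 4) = 7*p + 32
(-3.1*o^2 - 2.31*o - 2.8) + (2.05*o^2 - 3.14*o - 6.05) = -1.05*o^2 - 5.45*o - 8.85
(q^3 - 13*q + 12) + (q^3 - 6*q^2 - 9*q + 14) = 2*q^3 - 6*q^2 - 22*q + 26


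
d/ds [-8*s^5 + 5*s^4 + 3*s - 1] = -40*s^4 + 20*s^3 + 3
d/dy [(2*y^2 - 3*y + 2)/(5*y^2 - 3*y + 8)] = 3*(3*y^2 + 4*y - 6)/(25*y^4 - 30*y^3 + 89*y^2 - 48*y + 64)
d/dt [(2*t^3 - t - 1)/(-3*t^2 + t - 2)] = ((1 - 6*t^2)*(3*t^2 - t + 2) - (6*t - 1)*(-2*t^3 + t + 1))/(3*t^2 - t + 2)^2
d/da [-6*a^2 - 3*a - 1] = -12*a - 3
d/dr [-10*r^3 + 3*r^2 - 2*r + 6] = -30*r^2 + 6*r - 2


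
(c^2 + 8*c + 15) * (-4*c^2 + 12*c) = -4*c^4 - 20*c^3 + 36*c^2 + 180*c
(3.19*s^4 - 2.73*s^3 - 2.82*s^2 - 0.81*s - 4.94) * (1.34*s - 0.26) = 4.2746*s^5 - 4.4876*s^4 - 3.069*s^3 - 0.3522*s^2 - 6.409*s + 1.2844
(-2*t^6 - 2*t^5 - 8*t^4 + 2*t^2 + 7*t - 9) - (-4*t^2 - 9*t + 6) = -2*t^6 - 2*t^5 - 8*t^4 + 6*t^2 + 16*t - 15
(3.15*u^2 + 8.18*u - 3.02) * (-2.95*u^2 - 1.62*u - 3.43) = -9.2925*u^4 - 29.234*u^3 - 15.1471*u^2 - 23.165*u + 10.3586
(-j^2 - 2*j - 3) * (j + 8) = -j^3 - 10*j^2 - 19*j - 24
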